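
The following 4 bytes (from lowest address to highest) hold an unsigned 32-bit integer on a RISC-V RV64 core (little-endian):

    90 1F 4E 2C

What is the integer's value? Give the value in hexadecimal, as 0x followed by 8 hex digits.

In little-endian order the low byte comes first in memory.
Reassemble most-significant byte first: 2C 4E 1F 90 → 0x2C4E1F90.

0x2C4E1F90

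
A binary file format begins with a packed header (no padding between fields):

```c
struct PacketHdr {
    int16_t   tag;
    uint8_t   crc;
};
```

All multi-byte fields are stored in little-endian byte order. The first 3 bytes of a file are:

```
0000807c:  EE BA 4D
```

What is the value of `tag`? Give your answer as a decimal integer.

`tag` is the first field, at byte offset 0, occupying 2 bytes.
Bytes at offsets 0..1: EE BA.
Little-endian: lowest address holds the least-significant byte.
Reassemble most-significant byte first: BA EE → 0xBAEE.
Top bit is set, so as a signed 16-bit value this is 0xBAEE − 2^16 = -17682.

-17682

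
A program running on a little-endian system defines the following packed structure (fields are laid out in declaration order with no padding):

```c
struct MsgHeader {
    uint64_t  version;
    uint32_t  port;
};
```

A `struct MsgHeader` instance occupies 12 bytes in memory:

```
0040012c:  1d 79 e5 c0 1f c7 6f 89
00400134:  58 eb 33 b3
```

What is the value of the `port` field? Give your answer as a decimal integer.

3006524248

`port` follows `version` (8 bytes), so it starts at byte offset 8 and occupies 4 bytes.
Bytes at offsets 8..11: 58 EB 33 B3.
Little-endian stores the least-significant byte at the lowest address.
Reassemble most-significant byte first: B3 33 EB 58 → 0xB333EB58.
0xB333EB58 = 3006524248.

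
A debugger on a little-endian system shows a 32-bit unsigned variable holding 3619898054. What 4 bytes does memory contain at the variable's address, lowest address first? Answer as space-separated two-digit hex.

3619898054 in hexadecimal, padded to 32 bits, is 0xD7C342C6.
Split into bytes (most-significant first): D7 C3 42 C6.
Little-endian: lowest address holds the least-significant byte.
So at ascending addresses the bytes are C6 42 C3 D7.

C6 42 C3 D7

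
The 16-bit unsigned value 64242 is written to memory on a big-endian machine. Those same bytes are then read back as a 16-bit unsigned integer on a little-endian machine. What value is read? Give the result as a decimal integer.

64242 in 16-bit hexadecimal is 0xFAF2.
Stored big-endian, the bytes at ascending addresses are FA F2.
Read back as little-endian, the first byte is least significant, giving 0xF2FA.
0xF2FA = 62202.

62202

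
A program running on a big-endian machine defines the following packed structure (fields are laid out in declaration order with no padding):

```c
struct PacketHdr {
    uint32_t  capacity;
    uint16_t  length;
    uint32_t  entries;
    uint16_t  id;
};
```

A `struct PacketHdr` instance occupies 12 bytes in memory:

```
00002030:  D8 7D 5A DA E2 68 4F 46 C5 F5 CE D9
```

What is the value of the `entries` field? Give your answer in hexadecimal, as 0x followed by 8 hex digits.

0x4F46C5F5

`entries` follows `capacity` (4 B), `length` (2 B), so it starts at offset 4 + 2 = 6 and occupies 4 bytes.
Bytes at offsets 6..9: 4F 46 C5 F5.
Big-endian: lowest address holds the most-significant byte.
The bytes are already most-significant first: 0x4F46C5F5.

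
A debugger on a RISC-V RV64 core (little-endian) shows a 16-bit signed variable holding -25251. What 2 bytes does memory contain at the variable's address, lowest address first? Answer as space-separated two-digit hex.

5D 9D

Two's complement of -25251 in 16 bits: 25251 = 0x62A3; invert → 0x9D5C; add 1 → 0x9D5D.
Split into bytes (most-significant first): 9D 5D.
Little-endian: lowest address holds the least-significant byte.
So at ascending addresses the bytes are 5D 9D.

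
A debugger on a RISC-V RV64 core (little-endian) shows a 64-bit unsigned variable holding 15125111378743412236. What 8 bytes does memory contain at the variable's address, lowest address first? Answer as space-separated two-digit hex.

0C 46 38 A6 A9 30 E7 D1

15125111378743412236 in hexadecimal, padded to 64 bits, is 0xD1E730A9A638460C.
Split into bytes (most-significant first): D1 E7 30 A9 A6 38 46 0C.
In little-endian order the low byte comes first in memory.
So at ascending addresses the bytes are 0C 46 38 A6 A9 30 E7 D1.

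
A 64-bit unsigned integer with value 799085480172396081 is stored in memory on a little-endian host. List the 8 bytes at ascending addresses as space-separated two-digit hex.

799085480172396081 in hexadecimal, padded to 64 bits, is 0x0B16EC02AED91E31.
Split into bytes (most-significant first): 0B 16 EC 02 AE D9 1E 31.
In little-endian order the low byte comes first in memory.
So at ascending addresses the bytes are 31 1E D9 AE 02 EC 16 0B.

31 1E D9 AE 02 EC 16 0B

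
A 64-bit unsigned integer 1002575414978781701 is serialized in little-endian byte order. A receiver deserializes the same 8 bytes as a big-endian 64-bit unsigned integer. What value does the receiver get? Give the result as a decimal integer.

405984970652117261

1002575414978781701 in 64-bit hexadecimal is 0x0DE9DD072E59A205.
Stored little-endian, the bytes at ascending addresses are 05 A2 59 2E 07 DD E9 0D.
Read back as big-endian, the last byte is least significant, giving 0x05A2592E07DDE90D.
0x05A2592E07DDE90D = 405984970652117261.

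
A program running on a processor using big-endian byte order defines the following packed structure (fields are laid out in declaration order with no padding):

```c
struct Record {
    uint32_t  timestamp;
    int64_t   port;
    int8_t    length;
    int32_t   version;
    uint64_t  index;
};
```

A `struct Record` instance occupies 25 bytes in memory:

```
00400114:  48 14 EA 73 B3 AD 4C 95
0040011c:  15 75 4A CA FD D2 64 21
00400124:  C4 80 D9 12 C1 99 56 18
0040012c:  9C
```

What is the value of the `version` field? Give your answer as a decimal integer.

-765189692

`version` follows `timestamp` (4 B), `port` (8 B), `length` (1 B), so it starts at offset 4 + 8 + 1 = 13 and occupies 4 bytes.
Bytes at offsets 13..16: D2 64 21 C4.
In big-endian order the high byte comes first in memory.
The bytes are already most-significant first: 0xD26421C4.
Top bit is set, so as a signed 32-bit value this is 0xD26421C4 − 2^32 = -765189692.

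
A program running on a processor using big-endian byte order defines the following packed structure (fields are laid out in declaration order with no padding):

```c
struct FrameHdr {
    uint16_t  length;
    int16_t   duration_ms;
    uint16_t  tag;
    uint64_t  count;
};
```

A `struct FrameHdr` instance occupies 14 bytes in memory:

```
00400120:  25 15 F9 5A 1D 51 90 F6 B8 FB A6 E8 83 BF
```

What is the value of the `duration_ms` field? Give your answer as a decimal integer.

-1702

`duration_ms` follows `length` (2 bytes), so it starts at byte offset 2 and occupies 2 bytes.
Bytes at offsets 2..3: F9 5A.
Big-endian: lowest address holds the most-significant byte.
The bytes are already most-significant first: 0xF95A.
Top bit is set, so as a signed 16-bit value this is 0xF95A − 2^16 = -1702.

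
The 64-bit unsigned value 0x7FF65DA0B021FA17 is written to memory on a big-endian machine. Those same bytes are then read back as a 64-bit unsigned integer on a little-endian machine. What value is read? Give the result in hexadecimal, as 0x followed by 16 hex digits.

Stored big-endian, the bytes at ascending addresses are 7F F6 5D A0 B0 21 FA 17.
Read back as little-endian, the first byte is least significant, giving 0x17FA21B0A05DF67F.

0x17FA21B0A05DF67F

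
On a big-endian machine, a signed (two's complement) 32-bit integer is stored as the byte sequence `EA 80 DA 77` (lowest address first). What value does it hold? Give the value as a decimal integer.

-360654217

Big-endian: lowest address holds the most-significant byte.
The bytes are already most-significant first: 0xEA80DA77.
Top bit is set, so as a signed 32-bit value this is 0xEA80DA77 − 2^32 = -360654217.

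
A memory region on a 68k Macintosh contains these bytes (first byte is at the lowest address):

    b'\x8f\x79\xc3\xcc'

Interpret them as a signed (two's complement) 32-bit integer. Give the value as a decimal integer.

-1887845428

In big-endian order the high byte comes first in memory.
The bytes are already most-significant first: 0x8F79C3CC.
Top bit is set, so as a signed 32-bit value this is 0x8F79C3CC − 2^32 = -1887845428.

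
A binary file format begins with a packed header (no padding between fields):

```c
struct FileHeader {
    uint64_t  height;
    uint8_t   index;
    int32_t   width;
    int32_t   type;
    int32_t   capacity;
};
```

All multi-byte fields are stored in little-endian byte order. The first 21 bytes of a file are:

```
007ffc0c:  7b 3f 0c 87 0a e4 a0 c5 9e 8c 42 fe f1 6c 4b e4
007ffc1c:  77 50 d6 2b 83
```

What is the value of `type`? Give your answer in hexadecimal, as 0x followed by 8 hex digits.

`type` follows `height` (8 B), `index` (1 B), `width` (4 B), so it starts at offset 8 + 1 + 4 = 13 and occupies 4 bytes.
Bytes at offsets 13..16: 6C 4B E4 77.
Little-endian stores the least-significant byte at the lowest address.
Reassemble most-significant byte first: 77 E4 4B 6C → 0x77E44B6C.

0x77E44B6C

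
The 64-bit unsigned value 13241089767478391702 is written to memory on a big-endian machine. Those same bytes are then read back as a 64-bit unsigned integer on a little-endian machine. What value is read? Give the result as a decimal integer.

13241089767478391702 in 64-bit hexadecimal is 0xB7C1CCFD3D9BF396.
Stored big-endian, the bytes at ascending addresses are B7 C1 CC FD 3D 9B F3 96.
Read back as little-endian, the first byte is least significant, giving 0x96F39B3DFDCCC1B7.
0x96F39B3DFDCCC1B7 = 10877208215583244727.

10877208215583244727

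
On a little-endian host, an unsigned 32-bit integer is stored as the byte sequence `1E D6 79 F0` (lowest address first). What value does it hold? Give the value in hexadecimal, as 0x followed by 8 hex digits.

Little-endian: lowest address holds the least-significant byte.
Reassemble most-significant byte first: F0 79 D6 1E → 0xF079D61E.

0xF079D61E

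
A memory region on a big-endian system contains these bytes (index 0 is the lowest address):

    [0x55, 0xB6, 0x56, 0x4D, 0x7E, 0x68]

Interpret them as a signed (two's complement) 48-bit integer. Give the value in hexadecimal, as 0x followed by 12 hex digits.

Big-endian: lowest address holds the most-significant byte.
The bytes are already most-significant first: 0x55B6564D7E68.

0x55B6564D7E68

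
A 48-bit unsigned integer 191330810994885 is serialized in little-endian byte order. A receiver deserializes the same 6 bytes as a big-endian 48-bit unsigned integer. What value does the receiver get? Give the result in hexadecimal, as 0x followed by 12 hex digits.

0xC52006AD03AE

191330810994885 in 48-bit hexadecimal is 0xAE03AD0620C5.
Stored little-endian, the bytes at ascending addresses are C5 20 06 AD 03 AE.
Read back as big-endian, the last byte is least significant, giving 0xC52006AD03AE.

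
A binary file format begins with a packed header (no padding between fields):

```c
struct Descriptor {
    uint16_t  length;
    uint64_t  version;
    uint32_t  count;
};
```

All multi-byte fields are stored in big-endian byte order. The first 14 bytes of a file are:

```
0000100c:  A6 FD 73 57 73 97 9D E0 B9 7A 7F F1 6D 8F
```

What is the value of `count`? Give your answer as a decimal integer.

`count` follows `length` (2 B), `version` (8 B), so it starts at offset 2 + 8 = 10 and occupies 4 bytes.
Bytes at offsets 10..13: 7F F1 6D 8F.
Big-endian: lowest address holds the most-significant byte.
The bytes are already most-significant first: 0x7FF16D8F.
0x7FF16D8F = 2146528655.

2146528655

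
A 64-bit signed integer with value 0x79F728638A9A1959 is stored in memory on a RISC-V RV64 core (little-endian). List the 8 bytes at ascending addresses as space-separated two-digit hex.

59 19 9A 8A 63 28 F7 79

Split into bytes (most-significant first): 79 F7 28 63 8A 9A 19 59.
Little-endian stores the least-significant byte at the lowest address.
So at ascending addresses the bytes are 59 19 9A 8A 63 28 F7 79.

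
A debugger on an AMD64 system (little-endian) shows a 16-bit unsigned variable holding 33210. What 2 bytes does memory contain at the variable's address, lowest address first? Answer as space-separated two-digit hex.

33210 in hexadecimal, padded to 16 bits, is 0x81BA.
Split into bytes (most-significant first): 81 BA.
In little-endian order the low byte comes first in memory.
So at ascending addresses the bytes are BA 81.

BA 81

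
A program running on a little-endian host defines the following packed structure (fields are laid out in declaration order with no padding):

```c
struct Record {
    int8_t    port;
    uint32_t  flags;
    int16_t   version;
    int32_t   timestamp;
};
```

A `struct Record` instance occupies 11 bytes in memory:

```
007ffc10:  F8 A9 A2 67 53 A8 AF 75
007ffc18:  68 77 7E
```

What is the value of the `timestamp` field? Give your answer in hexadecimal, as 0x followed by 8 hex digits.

`timestamp` follows `port` (1 B), `flags` (4 B), `version` (2 B), so it starts at offset 1 + 4 + 2 = 7 and occupies 4 bytes.
Bytes at offsets 7..10: 75 68 77 7E.
Little-endian: lowest address holds the least-significant byte.
Reassemble most-significant byte first: 7E 77 68 75 → 0x7E776875.

0x7E776875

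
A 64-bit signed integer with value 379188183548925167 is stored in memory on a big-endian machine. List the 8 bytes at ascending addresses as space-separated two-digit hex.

05 43 25 A4 D7 75 94 EF

379188183548925167 in hexadecimal, padded to 64 bits, is 0x054325A4D77594EF.
Split into bytes (most-significant first): 05 43 25 A4 D7 75 94 EF.
Big-endian: lowest address holds the most-significant byte.
So the memory order matches the most-significant-first order: 05 43 25 A4 D7 75 94 EF.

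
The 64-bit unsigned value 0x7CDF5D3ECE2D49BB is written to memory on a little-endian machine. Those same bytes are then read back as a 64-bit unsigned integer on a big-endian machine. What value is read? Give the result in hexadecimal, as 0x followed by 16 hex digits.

0xBB492DCE3E5DDF7C

Stored little-endian, the bytes at ascending addresses are BB 49 2D CE 3E 5D DF 7C.
Read back as big-endian, the last byte is least significant, giving 0xBB492DCE3E5DDF7C.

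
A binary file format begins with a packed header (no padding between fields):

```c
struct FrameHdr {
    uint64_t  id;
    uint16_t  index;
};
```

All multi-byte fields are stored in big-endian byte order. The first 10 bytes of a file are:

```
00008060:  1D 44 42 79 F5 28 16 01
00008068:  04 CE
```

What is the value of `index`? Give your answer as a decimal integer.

`index` follows `id` (8 bytes), so it starts at byte offset 8 and occupies 2 bytes.
Bytes at offsets 8..9: 04 CE.
Big-endian stores the most-significant byte at the lowest address.
The bytes are already most-significant first: 0x04CE.
0x04CE = 1230.

1230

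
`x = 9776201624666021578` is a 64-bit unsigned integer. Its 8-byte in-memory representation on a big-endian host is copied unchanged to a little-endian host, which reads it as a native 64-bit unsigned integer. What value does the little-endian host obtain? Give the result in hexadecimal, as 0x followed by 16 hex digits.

9776201624666021578 in 64-bit hexadecimal is 0x87AC0B94C2D09ECA.
Stored big-endian, the bytes at ascending addresses are 87 AC 0B 94 C2 D0 9E CA.
Read back as little-endian, the first byte is least significant, giving 0xCA9ED0C2940BAC87.

0xCA9ED0C2940BAC87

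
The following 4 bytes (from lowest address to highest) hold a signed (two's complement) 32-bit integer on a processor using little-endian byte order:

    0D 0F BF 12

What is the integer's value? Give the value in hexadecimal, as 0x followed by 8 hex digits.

0x12BF0F0D

Little-endian stores the least-significant byte at the lowest address.
Reassemble most-significant byte first: 12 BF 0F 0D → 0x12BF0F0D.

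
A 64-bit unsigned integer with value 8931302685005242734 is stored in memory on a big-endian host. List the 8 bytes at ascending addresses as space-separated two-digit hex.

7B F2 5C 78 D1 3A E1 6E

8931302685005242734 in hexadecimal, padded to 64 bits, is 0x7BF25C78D13AE16E.
Split into bytes (most-significant first): 7B F2 5C 78 D1 3A E1 6E.
In big-endian order the high byte comes first in memory.
So the memory order matches the most-significant-first order: 7B F2 5C 78 D1 3A E1 6E.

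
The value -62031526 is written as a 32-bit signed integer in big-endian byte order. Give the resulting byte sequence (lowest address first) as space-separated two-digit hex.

Two's complement of -62031526 in 32 bits: 62031526 = 0x03B286A6; invert → 0xFC4D7959; add 1 → 0xFC4D795A.
Split into bytes (most-significant first): FC 4D 79 5A.
Big-endian: lowest address holds the most-significant byte.
So the memory order matches the most-significant-first order: FC 4D 79 5A.

FC 4D 79 5A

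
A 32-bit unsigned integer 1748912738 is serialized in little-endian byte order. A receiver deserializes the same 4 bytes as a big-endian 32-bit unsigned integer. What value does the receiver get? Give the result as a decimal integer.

1748912738 in 32-bit hexadecimal is 0x683E4A62.
Stored little-endian, the bytes at ascending addresses are 62 4A 3E 68.
Read back as big-endian, the last byte is least significant, giving 0x624A3E68.
0x624A3E68 = 1649032808.

1649032808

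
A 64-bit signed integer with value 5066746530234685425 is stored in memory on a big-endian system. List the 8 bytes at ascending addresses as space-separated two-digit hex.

5066746530234685425 in hexadecimal, padded to 64 bits, is 0x4650B31FDD94D7F1.
Split into bytes (most-significant first): 46 50 B3 1F DD 94 D7 F1.
Big-endian: lowest address holds the most-significant byte.
So the memory order matches the most-significant-first order: 46 50 B3 1F DD 94 D7 F1.

46 50 B3 1F DD 94 D7 F1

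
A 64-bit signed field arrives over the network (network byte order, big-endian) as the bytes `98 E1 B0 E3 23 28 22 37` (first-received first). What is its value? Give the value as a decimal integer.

-7430463420590710217

In big-endian order the high byte comes first in memory.
The bytes are already most-significant first: 0x98E1B0E323282237.
Top bit is set, so as a signed 64-bit value this is 0x98E1B0E323282237 − 2^64 = -7430463420590710217.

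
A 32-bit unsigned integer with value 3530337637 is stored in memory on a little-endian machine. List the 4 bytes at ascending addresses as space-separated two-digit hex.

65 AD 6C D2

3530337637 in hexadecimal, padded to 32 bits, is 0xD26CAD65.
Split into bytes (most-significant first): D2 6C AD 65.
Little-endian stores the least-significant byte at the lowest address.
So at ascending addresses the bytes are 65 AD 6C D2.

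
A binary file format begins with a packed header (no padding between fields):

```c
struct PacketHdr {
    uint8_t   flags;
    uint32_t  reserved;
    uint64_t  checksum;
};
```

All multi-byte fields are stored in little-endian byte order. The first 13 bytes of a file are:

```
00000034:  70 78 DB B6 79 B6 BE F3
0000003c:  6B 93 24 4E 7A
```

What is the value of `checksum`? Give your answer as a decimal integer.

8813021736400567990

`checksum` follows `flags` (1 B), `reserved` (4 B), so it starts at offset 1 + 4 = 5 and occupies 8 bytes.
Bytes at offsets 5..12: B6 BE F3 6B 93 24 4E 7A.
Little-endian: lowest address holds the least-significant byte.
Reassemble most-significant byte first: 7A 4E 24 93 6B F3 BE B6 → 0x7A4E24936BF3BEB6.
0x7A4E24936BF3BEB6 = 8813021736400567990.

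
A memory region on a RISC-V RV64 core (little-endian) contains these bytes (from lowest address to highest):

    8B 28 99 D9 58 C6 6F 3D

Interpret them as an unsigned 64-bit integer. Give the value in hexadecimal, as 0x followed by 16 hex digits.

Little-endian stores the least-significant byte at the lowest address.
Reassemble most-significant byte first: 3D 6F C6 58 D9 99 28 8B → 0x3D6FC658D999288B.

0x3D6FC658D999288B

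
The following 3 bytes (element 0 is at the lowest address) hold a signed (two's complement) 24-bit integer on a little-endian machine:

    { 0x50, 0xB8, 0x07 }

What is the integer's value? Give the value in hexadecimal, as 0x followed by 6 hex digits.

Little-endian: lowest address holds the least-significant byte.
Reassemble most-significant byte first: 07 B8 50 → 0x07B850.

0x07B850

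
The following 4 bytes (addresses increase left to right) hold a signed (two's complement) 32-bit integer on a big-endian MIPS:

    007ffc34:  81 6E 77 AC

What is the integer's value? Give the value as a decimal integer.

In big-endian order the high byte comes first in memory.
The bytes are already most-significant first: 0x816E77AC.
Top bit is set, so as a signed 32-bit value this is 0x816E77AC − 2^32 = -2123466836.

-2123466836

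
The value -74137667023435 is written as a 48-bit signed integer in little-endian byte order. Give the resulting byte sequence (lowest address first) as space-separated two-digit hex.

B5 4D B1 7A 92 BC

Two's complement of -74137667023435 in 48 bits: 74137667023435 = 0x436D854EB24B; invert → 0xBC927AB14DB4; add 1 → 0xBC927AB14DB5.
Split into bytes (most-significant first): BC 92 7A B1 4D B5.
Little-endian stores the least-significant byte at the lowest address.
So at ascending addresses the bytes are B5 4D B1 7A 92 BC.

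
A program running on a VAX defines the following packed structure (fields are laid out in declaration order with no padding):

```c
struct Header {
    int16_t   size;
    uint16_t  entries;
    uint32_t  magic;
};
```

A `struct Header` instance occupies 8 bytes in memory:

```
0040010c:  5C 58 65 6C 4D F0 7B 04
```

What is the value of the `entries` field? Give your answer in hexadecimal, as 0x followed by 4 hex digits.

0x6C65

`entries` follows `size` (2 bytes), so it starts at byte offset 2 and occupies 2 bytes.
Bytes at offsets 2..3: 65 6C.
Little-endian: lowest address holds the least-significant byte.
Reassemble most-significant byte first: 6C 65 → 0x6C65.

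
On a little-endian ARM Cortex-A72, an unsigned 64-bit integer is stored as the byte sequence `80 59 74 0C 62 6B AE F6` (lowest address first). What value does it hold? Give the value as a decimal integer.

Little-endian stores the least-significant byte at the lowest address.
Reassemble most-significant byte first: F6 AE 6B 62 0C 74 59 80 → 0xF6AE6B620C745980.
0xF6AE6B620C745980 = 17775262848137845120.

17775262848137845120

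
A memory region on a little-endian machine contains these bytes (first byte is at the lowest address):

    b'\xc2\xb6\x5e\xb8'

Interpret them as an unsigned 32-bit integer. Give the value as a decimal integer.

In little-endian order the low byte comes first in memory.
Reassemble most-significant byte first: B8 5E B6 C2 → 0xB85EB6C2.
0xB85EB6C2 = 3093214914.

3093214914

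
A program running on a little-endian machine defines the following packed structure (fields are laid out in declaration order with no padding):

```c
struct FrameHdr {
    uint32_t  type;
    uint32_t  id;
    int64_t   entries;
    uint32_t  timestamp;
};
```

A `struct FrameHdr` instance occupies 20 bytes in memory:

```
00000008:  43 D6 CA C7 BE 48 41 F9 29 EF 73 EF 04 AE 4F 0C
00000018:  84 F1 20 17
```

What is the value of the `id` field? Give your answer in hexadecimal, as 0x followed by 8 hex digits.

0xF94148BE

`id` follows `type` (4 bytes), so it starts at byte offset 4 and occupies 4 bytes.
Bytes at offsets 4..7: BE 48 41 F9.
In little-endian order the low byte comes first in memory.
Reassemble most-significant byte first: F9 41 48 BE → 0xF94148BE.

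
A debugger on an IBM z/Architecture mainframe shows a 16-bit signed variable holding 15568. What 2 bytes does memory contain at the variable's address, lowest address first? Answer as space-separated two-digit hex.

3C D0

15568 in hexadecimal, padded to 16 bits, is 0x3CD0.
Split into bytes (most-significant first): 3C D0.
Big-endian stores the most-significant byte at the lowest address.
So the memory order matches the most-significant-first order: 3C D0.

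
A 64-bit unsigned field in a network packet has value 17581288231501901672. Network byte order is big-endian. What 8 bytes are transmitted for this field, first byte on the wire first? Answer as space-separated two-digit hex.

F3 FD 48 7F 34 6D 2F 68

17581288231501901672 in hexadecimal, padded to 64 bits, is 0xF3FD487F346D2F68.
Split into bytes (most-significant first): F3 FD 48 7F 34 6D 2F 68.
Big-endian stores the most-significant byte at the lowest address.
So the memory order matches the most-significant-first order: F3 FD 48 7F 34 6D 2F 68.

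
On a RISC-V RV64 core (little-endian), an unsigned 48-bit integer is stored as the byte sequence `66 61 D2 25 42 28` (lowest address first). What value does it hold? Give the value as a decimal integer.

Little-endian stores the least-significant byte at the lowest address.
Reassemble most-significant byte first: 28 42 25 D2 61 66 → 0x284225D26166.
0x284225D26166 = 44264567497062.

44264567497062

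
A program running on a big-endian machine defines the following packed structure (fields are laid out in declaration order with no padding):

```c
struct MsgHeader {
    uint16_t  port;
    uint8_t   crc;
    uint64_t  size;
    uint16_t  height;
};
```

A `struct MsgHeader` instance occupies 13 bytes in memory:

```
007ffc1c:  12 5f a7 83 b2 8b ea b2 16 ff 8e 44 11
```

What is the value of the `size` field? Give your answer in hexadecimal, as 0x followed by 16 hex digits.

`size` follows `port` (2 B), `crc` (1 B), so it starts at offset 2 + 1 = 3 and occupies 8 bytes.
Bytes at offsets 3..10: 83 B2 8B EA B2 16 FF 8E.
Big-endian: lowest address holds the most-significant byte.
The bytes are already most-significant first: 0x83B28BEAB216FF8E.

0x83B28BEAB216FF8E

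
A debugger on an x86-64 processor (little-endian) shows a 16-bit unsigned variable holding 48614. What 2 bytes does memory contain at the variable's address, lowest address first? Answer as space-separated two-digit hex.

48614 in hexadecimal, padded to 16 bits, is 0xBDE6.
Split into bytes (most-significant first): BD E6.
In little-endian order the low byte comes first in memory.
So at ascending addresses the bytes are E6 BD.

E6 BD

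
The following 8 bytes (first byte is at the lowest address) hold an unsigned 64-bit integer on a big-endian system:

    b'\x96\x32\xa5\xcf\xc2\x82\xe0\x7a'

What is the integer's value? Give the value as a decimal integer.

10822895166264893562

Big-endian: lowest address holds the most-significant byte.
The bytes are already most-significant first: 0x9632A5CFC282E07A.
0x9632A5CFC282E07A = 10822895166264893562.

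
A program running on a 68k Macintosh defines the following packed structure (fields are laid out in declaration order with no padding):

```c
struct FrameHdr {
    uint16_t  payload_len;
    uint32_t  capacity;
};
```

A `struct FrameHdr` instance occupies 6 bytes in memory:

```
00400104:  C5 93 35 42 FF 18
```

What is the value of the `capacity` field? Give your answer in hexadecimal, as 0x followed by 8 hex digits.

0x3542FF18

`capacity` follows `payload_len` (2 bytes), so it starts at byte offset 2 and occupies 4 bytes.
Bytes at offsets 2..5: 35 42 FF 18.
Big-endian stores the most-significant byte at the lowest address.
The bytes are already most-significant first: 0x3542FF18.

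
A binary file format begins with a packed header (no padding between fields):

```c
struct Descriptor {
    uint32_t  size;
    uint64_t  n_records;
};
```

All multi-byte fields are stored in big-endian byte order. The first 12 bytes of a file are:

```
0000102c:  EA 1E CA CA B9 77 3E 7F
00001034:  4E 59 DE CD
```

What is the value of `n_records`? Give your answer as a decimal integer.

13364219135741517517

`n_records` follows `size` (4 bytes), so it starts at byte offset 4 and occupies 8 bytes.
Bytes at offsets 4..11: B9 77 3E 7F 4E 59 DE CD.
Big-endian stores the most-significant byte at the lowest address.
The bytes are already most-significant first: 0xB9773E7F4E59DECD.
0xB9773E7F4E59DECD = 13364219135741517517.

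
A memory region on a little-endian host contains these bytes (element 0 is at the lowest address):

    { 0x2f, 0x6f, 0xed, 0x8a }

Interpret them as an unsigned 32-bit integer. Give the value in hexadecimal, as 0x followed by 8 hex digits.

Little-endian: lowest address holds the least-significant byte.
Reassemble most-significant byte first: 8A ED 6F 2F → 0x8AED6F2F.

0x8AED6F2F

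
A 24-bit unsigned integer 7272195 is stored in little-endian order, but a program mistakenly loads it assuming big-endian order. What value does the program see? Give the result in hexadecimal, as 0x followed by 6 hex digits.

7272195 in 24-bit hexadecimal is 0x6EF703.
Stored little-endian, the bytes at ascending addresses are 03 F7 6E.
Read back as big-endian, the last byte is least significant, giving 0x03F76E.

0x03F76E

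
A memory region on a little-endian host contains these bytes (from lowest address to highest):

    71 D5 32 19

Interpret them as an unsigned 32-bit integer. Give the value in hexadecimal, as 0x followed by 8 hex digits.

Little-endian: lowest address holds the least-significant byte.
Reassemble most-significant byte first: 19 32 D5 71 → 0x1932D571.

0x1932D571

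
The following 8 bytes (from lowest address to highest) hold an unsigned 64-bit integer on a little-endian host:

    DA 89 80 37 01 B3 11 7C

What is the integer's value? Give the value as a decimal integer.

8940123553114655194

Little-endian: lowest address holds the least-significant byte.
Reassemble most-significant byte first: 7C 11 B3 01 37 80 89 DA → 0x7C11B301378089DA.
0x7C11B301378089DA = 8940123553114655194.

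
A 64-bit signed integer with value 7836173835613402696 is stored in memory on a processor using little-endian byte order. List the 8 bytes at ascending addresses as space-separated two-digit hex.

48 76 F2 ED 95 AE BF 6C

7836173835613402696 in hexadecimal, padded to 64 bits, is 0x6CBFAE95EDF27648.
Split into bytes (most-significant first): 6C BF AE 95 ED F2 76 48.
Little-endian stores the least-significant byte at the lowest address.
So at ascending addresses the bytes are 48 76 F2 ED 95 AE BF 6C.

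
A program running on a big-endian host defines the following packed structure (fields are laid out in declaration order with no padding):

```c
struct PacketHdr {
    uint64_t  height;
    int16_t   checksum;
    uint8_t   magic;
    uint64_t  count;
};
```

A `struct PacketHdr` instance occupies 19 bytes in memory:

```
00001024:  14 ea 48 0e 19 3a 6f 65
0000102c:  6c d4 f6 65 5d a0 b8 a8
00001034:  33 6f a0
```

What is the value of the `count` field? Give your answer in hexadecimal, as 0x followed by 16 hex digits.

`count` follows `height` (8 B), `checksum` (2 B), `magic` (1 B), so it starts at offset 8 + 2 + 1 = 11 and occupies 8 bytes.
Bytes at offsets 11..18: 65 5D A0 B8 A8 33 6F A0.
In big-endian order the high byte comes first in memory.
The bytes are already most-significant first: 0x655DA0B8A8336FA0.

0x655DA0B8A8336FA0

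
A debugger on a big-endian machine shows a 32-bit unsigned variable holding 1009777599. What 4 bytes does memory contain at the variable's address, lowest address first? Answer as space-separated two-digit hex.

3C 2F FB BF

1009777599 in hexadecimal, padded to 32 bits, is 0x3C2FFBBF.
Split into bytes (most-significant first): 3C 2F FB BF.
Big-endian: lowest address holds the most-significant byte.
So the memory order matches the most-significant-first order: 3C 2F FB BF.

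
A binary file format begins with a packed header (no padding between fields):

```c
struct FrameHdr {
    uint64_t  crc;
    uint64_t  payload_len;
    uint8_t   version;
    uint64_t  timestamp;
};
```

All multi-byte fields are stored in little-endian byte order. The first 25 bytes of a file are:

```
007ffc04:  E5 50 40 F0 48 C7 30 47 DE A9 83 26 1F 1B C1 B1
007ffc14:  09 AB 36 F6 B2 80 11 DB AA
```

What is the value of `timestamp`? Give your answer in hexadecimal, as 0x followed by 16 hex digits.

0xAADB1180B2F636AB

`timestamp` follows `crc` (8 B), `payload_len` (8 B), `version` (1 B), so it starts at offset 8 + 8 + 1 = 17 and occupies 8 bytes.
Bytes at offsets 17..24: AB 36 F6 B2 80 11 DB AA.
In little-endian order the low byte comes first in memory.
Reassemble most-significant byte first: AA DB 11 80 B2 F6 36 AB → 0xAADB1180B2F636AB.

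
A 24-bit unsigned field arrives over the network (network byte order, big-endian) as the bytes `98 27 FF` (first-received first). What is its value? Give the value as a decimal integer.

In big-endian order the high byte comes first in memory.
The bytes are already most-significant first: 0x9827FF.
0x9827FF = 9971711.

9971711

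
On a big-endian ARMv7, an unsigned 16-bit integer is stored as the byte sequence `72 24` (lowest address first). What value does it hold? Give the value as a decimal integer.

Big-endian stores the most-significant byte at the lowest address.
The bytes are already most-significant first: 0x7224.
0x7224 = 29220.

29220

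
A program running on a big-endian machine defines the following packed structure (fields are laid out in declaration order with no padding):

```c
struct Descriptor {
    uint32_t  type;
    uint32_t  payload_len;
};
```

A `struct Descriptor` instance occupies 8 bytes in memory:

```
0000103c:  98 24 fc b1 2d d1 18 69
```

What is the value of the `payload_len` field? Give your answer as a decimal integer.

`payload_len` follows `type` (4 bytes), so it starts at byte offset 4 and occupies 4 bytes.
Bytes at offsets 4..7: 2D D1 18 69.
Big-endian stores the most-significant byte at the lowest address.
The bytes are already most-significant first: 0x2DD11869.
0x2DD11869 = 768677993.

768677993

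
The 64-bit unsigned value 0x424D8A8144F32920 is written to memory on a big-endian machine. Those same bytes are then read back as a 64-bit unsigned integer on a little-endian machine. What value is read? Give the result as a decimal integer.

2317650958815481154

Stored big-endian, the bytes at ascending addresses are 42 4D 8A 81 44 F3 29 20.
Read back as little-endian, the first byte is least significant, giving 0x2029F344818A4D42.
0x2029F344818A4D42 = 2317650958815481154.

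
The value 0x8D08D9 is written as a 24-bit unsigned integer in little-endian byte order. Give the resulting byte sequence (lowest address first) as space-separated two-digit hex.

D9 08 8D

Split into bytes (most-significant first): 8D 08 D9.
Little-endian: lowest address holds the least-significant byte.
So at ascending addresses the bytes are D9 08 8D.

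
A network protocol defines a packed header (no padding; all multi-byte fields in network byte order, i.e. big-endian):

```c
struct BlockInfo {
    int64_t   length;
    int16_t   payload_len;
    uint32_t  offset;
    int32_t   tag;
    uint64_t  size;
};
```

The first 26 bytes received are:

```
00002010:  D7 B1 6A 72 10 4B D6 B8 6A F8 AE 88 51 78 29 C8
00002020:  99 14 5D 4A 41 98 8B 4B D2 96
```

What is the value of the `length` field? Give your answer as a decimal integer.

-2904423246545037640

`length` is the first field, at byte offset 0, occupying 8 bytes.
Bytes at offsets 0..7: D7 B1 6A 72 10 4B D6 B8.
Big-endian stores the most-significant byte at the lowest address.
The bytes are already most-significant first: 0xD7B16A72104BD6B8.
Top bit is set, so as a signed 64-bit value this is 0xD7B16A72104BD6B8 − 2^64 = -2904423246545037640.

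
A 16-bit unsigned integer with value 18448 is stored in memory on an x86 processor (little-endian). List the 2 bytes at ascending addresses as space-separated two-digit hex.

10 48

18448 in hexadecimal, padded to 16 bits, is 0x4810.
Split into bytes (most-significant first): 48 10.
Little-endian stores the least-significant byte at the lowest address.
So at ascending addresses the bytes are 10 48.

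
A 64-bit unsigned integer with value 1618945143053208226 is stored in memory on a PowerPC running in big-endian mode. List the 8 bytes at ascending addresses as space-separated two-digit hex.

16 77 A6 07 B2 87 CA A2

1618945143053208226 in hexadecimal, padded to 64 bits, is 0x1677A607B287CAA2.
Split into bytes (most-significant first): 16 77 A6 07 B2 87 CA A2.
Big-endian stores the most-significant byte at the lowest address.
So the memory order matches the most-significant-first order: 16 77 A6 07 B2 87 CA A2.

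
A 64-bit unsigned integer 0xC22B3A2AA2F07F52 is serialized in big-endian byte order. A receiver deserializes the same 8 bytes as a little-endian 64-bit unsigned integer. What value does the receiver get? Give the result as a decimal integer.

5944734612436167618

Stored big-endian, the bytes at ascending addresses are C2 2B 3A 2A A2 F0 7F 52.
Read back as little-endian, the first byte is least significant, giving 0x527FF0A22A3A2BC2.
0x527FF0A22A3A2BC2 = 5944734612436167618.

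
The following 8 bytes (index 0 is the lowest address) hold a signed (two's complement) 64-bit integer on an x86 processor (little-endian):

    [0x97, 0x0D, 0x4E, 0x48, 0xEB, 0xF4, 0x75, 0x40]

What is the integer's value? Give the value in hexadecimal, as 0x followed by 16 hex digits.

Little-endian stores the least-significant byte at the lowest address.
Reassemble most-significant byte first: 40 75 F4 EB 48 4E 0D 97 → 0x4075F4EB484E0D97.

0x4075F4EB484E0D97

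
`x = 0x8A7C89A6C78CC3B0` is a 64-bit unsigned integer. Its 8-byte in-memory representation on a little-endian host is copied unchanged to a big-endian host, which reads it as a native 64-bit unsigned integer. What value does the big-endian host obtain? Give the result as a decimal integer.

12737178960254303370

Stored little-endian, the bytes at ascending addresses are B0 C3 8C C7 A6 89 7C 8A.
Read back as big-endian, the last byte is least significant, giving 0xB0C38CC7A6897C8A.
0xB0C38CC7A6897C8A = 12737178960254303370.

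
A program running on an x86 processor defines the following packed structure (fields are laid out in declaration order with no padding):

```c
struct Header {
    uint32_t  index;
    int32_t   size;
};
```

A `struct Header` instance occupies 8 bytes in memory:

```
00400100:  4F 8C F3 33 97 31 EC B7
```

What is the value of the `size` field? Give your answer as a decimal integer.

-1209257577

`size` follows `index` (4 bytes), so it starts at byte offset 4 and occupies 4 bytes.
Bytes at offsets 4..7: 97 31 EC B7.
Little-endian stores the least-significant byte at the lowest address.
Reassemble most-significant byte first: B7 EC 31 97 → 0xB7EC3197.
Top bit is set, so as a signed 32-bit value this is 0xB7EC3197 − 2^32 = -1209257577.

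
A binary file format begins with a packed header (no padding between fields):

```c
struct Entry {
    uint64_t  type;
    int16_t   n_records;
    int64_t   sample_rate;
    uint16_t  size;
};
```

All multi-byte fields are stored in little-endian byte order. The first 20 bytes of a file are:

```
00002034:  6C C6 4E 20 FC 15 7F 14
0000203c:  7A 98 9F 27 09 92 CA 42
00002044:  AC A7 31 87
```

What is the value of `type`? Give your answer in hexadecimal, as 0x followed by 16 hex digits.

`type` is the first field, at byte offset 0, occupying 8 bytes.
Bytes at offsets 0..7: 6C C6 4E 20 FC 15 7F 14.
In little-endian order the low byte comes first in memory.
Reassemble most-significant byte first: 14 7F 15 FC 20 4E C6 6C → 0x147F15FC204EC66C.

0x147F15FC204EC66C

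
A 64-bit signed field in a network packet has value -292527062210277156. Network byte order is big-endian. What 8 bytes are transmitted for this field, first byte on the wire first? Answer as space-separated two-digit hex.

FB F0 BC 2F D1 C4 90 DC

Two's complement of -292527062210277156 in 64 bits: 292527062210277156 = 0x040F43D02E3B6F24; invert → 0xFBF0BC2FD1C490DB; add 1 → 0xFBF0BC2FD1C490DC.
Split into bytes (most-significant first): FB F0 BC 2F D1 C4 90 DC.
In big-endian order the high byte comes first in memory.
So the memory order matches the most-significant-first order: FB F0 BC 2F D1 C4 90 DC.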